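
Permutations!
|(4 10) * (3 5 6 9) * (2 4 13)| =4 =|(2 4 10 13)(3 5 6 9)|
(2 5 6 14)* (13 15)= [0, 1, 5, 3, 4, 6, 14, 7, 8, 9, 10, 11, 12, 15, 2, 13]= (2 5 6 14)(13 15)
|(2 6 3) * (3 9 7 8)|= 6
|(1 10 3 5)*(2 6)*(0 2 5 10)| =10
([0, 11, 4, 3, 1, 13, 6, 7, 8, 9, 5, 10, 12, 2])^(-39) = (1 5 4 10 2 11 13)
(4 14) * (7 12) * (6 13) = (4 14)(6 13)(7 12) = [0, 1, 2, 3, 14, 5, 13, 12, 8, 9, 10, 11, 7, 6, 4]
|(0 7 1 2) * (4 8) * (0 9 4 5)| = 8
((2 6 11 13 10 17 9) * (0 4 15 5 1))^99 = (0 1 5 15 4)(2 6 11 13 10 17 9)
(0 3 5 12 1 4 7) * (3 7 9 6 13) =(0 7)(1 4 9 6 13 3 5 12) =[7, 4, 2, 5, 9, 12, 13, 0, 8, 6, 10, 11, 1, 3]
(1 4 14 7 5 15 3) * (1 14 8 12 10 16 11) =(1 4 8 12 10 16 11)(3 14 7 5 15) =[0, 4, 2, 14, 8, 15, 6, 5, 12, 9, 16, 1, 10, 13, 7, 3, 11]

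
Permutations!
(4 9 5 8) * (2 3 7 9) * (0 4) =(0 4 2 3 7 9 5 8) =[4, 1, 3, 7, 2, 8, 6, 9, 0, 5]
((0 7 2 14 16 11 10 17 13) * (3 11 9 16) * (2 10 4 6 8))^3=(0 17 7 13 10)(2 11 8 3 6 14 4)(9 16)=((0 7 10 17 13)(2 14 3 11 4 6 8)(9 16))^3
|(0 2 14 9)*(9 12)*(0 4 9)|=4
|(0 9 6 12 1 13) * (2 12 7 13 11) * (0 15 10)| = |(0 9 6 7 13 15 10)(1 11 2 12)| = 28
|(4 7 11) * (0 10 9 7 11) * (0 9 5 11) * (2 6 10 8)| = |(0 8 2 6 10 5 11 4)(7 9)| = 8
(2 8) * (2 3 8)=[0, 1, 2, 8, 4, 5, 6, 7, 3]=(3 8)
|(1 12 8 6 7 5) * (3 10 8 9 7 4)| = 5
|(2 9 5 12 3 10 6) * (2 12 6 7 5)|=6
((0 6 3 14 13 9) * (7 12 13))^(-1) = ((0 6 3 14 7 12 13 9))^(-1) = (0 9 13 12 7 14 3 6)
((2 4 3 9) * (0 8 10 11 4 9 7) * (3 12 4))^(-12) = (12)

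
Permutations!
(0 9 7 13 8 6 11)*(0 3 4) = (0 9 7 13 8 6 11 3 4) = [9, 1, 2, 4, 0, 5, 11, 13, 6, 7, 10, 3, 12, 8]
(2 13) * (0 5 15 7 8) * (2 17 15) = [5, 1, 13, 3, 4, 2, 6, 8, 0, 9, 10, 11, 12, 17, 14, 7, 16, 15] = (0 5 2 13 17 15 7 8)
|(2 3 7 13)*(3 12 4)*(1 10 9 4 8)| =|(1 10 9 4 3 7 13 2 12 8)| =10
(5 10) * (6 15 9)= (5 10)(6 15 9)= [0, 1, 2, 3, 4, 10, 15, 7, 8, 6, 5, 11, 12, 13, 14, 9]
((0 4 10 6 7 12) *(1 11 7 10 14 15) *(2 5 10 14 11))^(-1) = (0 12 7 11 4)(1 15 14 6 10 5 2)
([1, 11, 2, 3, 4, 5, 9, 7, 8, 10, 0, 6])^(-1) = [10, 0, 2, 3, 4, 5, 11, 7, 8, 6, 9, 1]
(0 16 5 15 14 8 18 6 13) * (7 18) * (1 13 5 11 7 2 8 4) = [16, 13, 8, 3, 1, 15, 5, 18, 2, 9, 10, 7, 12, 0, 4, 14, 11, 17, 6] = (0 16 11 7 18 6 5 15 14 4 1 13)(2 8)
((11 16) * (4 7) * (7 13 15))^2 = (16)(4 15)(7 13)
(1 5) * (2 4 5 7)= (1 7 2 4 5)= [0, 7, 4, 3, 5, 1, 6, 2]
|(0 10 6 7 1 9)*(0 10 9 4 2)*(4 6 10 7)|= 7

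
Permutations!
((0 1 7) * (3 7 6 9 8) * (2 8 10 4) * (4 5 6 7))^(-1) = (0 7 1)(2 4 3 8)(5 10 9 6)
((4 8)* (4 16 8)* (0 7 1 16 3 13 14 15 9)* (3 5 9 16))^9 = ((0 7 1 3 13 14 15 16 8 5 9))^9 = (0 5 16 14 3 7 9 8 15 13 1)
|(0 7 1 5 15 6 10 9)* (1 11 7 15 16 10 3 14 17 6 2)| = 8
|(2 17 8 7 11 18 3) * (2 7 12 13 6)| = 12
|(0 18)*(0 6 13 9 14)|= |(0 18 6 13 9 14)|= 6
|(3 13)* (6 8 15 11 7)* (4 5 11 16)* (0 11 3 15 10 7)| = 12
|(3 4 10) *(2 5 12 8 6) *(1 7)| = 30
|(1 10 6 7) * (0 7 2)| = |(0 7 1 10 6 2)| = 6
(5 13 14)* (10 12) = [0, 1, 2, 3, 4, 13, 6, 7, 8, 9, 12, 11, 10, 14, 5] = (5 13 14)(10 12)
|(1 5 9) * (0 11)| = 6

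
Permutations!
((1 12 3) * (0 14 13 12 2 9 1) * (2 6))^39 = ((0 14 13 12 3)(1 6 2 9))^39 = (0 3 12 13 14)(1 9 2 6)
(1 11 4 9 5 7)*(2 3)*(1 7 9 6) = (1 11 4 6)(2 3)(5 9) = [0, 11, 3, 2, 6, 9, 1, 7, 8, 5, 10, 4]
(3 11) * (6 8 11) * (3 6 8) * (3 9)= [0, 1, 2, 8, 4, 5, 9, 7, 11, 3, 10, 6]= (3 8 11 6 9)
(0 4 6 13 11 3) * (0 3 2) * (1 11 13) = (13)(0 4 6 1 11 2) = [4, 11, 0, 3, 6, 5, 1, 7, 8, 9, 10, 2, 12, 13]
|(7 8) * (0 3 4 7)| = 5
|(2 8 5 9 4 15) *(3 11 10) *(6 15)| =21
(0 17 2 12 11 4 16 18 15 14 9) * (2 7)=(0 17 7 2 12 11 4 16 18 15 14 9)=[17, 1, 12, 3, 16, 5, 6, 2, 8, 0, 10, 4, 11, 13, 9, 14, 18, 7, 15]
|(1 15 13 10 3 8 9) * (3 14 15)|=|(1 3 8 9)(10 14 15 13)|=4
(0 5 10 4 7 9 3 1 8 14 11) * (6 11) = (0 5 10 4 7 9 3 1 8 14 6 11) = [5, 8, 2, 1, 7, 10, 11, 9, 14, 3, 4, 0, 12, 13, 6]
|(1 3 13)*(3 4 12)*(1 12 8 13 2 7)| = |(1 4 8 13 12 3 2 7)| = 8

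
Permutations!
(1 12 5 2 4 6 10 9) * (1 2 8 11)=[0, 12, 4, 3, 6, 8, 10, 7, 11, 2, 9, 1, 5]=(1 12 5 8 11)(2 4 6 10 9)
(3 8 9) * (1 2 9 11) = (1 2 9 3 8 11) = [0, 2, 9, 8, 4, 5, 6, 7, 11, 3, 10, 1]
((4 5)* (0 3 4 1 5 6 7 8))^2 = (0 4 7)(3 6 8)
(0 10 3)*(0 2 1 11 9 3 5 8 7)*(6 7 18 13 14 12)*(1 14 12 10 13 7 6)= (0 13 12 1 11 9 3 2 14 10 5 8 18 7)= [13, 11, 14, 2, 4, 8, 6, 0, 18, 3, 5, 9, 1, 12, 10, 15, 16, 17, 7]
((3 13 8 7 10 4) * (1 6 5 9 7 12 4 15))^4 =(1 7 6 10 5 15 9)(3 4 12 8 13) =((1 6 5 9 7 10 15)(3 13 8 12 4))^4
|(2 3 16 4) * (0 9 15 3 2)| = 6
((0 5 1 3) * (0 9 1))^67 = (0 5)(1 3 9)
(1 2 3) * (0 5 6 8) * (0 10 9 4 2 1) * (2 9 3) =(0 5 6 8 10 3)(4 9) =[5, 1, 2, 0, 9, 6, 8, 7, 10, 4, 3]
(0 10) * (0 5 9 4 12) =(0 10 5 9 4 12) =[10, 1, 2, 3, 12, 9, 6, 7, 8, 4, 5, 11, 0]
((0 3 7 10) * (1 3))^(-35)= (10)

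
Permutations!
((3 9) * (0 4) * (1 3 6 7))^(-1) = ((0 4)(1 3 9 6 7))^(-1) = (0 4)(1 7 6 9 3)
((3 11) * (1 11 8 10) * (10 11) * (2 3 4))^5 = (11)(1 10)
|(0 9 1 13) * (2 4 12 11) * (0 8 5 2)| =10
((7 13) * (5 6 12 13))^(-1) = ((5 6 12 13 7))^(-1) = (5 7 13 12 6)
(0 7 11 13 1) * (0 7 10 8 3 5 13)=(0 10 8 3 5 13 1 7 11)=[10, 7, 2, 5, 4, 13, 6, 11, 3, 9, 8, 0, 12, 1]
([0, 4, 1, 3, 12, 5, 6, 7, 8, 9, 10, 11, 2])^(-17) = [0, 2, 12, 3, 1, 5, 6, 7, 8, 9, 10, 11, 4]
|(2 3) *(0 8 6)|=6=|(0 8 6)(2 3)|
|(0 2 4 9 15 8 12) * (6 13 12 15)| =|(0 2 4 9 6 13 12)(8 15)| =14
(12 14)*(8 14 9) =(8 14 12 9) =[0, 1, 2, 3, 4, 5, 6, 7, 14, 8, 10, 11, 9, 13, 12]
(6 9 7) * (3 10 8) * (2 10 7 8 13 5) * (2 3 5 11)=(2 10 13 11)(3 7 6 9 8 5)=[0, 1, 10, 7, 4, 3, 9, 6, 5, 8, 13, 2, 12, 11]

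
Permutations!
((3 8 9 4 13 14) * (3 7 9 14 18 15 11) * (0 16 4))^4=(0 18 8)(3 9 13)(4 11 7)(14 16 15)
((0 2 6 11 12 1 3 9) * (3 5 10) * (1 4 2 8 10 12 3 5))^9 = (0 3 6 4 5 8 9 11 2 12 10)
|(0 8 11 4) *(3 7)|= |(0 8 11 4)(3 7)|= 4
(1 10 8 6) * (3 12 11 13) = (1 10 8 6)(3 12 11 13) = [0, 10, 2, 12, 4, 5, 1, 7, 6, 9, 8, 13, 11, 3]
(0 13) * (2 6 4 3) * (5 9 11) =(0 13)(2 6 4 3)(5 9 11) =[13, 1, 6, 2, 3, 9, 4, 7, 8, 11, 10, 5, 12, 0]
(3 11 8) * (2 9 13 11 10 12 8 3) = (2 9 13 11 3 10 12 8) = [0, 1, 9, 10, 4, 5, 6, 7, 2, 13, 12, 3, 8, 11]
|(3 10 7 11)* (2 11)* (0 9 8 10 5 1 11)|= |(0 9 8 10 7 2)(1 11 3 5)|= 12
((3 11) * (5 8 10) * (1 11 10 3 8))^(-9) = ((1 11 8 3 10 5))^(-9) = (1 3)(5 8)(10 11)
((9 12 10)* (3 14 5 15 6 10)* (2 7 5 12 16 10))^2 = (2 5 6 7 15)(3 12 14)(9 10 16)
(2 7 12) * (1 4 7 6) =(1 4 7 12 2 6) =[0, 4, 6, 3, 7, 5, 1, 12, 8, 9, 10, 11, 2]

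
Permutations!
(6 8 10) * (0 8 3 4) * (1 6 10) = (10)(0 8 1 6 3 4) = [8, 6, 2, 4, 0, 5, 3, 7, 1, 9, 10]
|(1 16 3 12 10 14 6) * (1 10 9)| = |(1 16 3 12 9)(6 10 14)| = 15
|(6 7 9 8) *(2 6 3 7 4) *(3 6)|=|(2 3 7 9 8 6 4)|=7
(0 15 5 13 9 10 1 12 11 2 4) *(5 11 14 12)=[15, 5, 4, 3, 0, 13, 6, 7, 8, 10, 1, 2, 14, 9, 12, 11]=(0 15 11 2 4)(1 5 13 9 10)(12 14)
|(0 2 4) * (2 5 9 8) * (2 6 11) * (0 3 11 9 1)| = |(0 5 1)(2 4 3 11)(6 9 8)| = 12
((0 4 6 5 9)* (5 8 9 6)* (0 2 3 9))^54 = (9)(0 8 6 5 4)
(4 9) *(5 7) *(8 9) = (4 8 9)(5 7) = [0, 1, 2, 3, 8, 7, 6, 5, 9, 4]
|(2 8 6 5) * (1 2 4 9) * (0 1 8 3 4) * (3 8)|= |(0 1 2 8 6 5)(3 4 9)|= 6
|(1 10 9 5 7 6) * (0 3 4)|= |(0 3 4)(1 10 9 5 7 6)|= 6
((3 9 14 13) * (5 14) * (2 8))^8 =(3 14 9 13 5) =((2 8)(3 9 5 14 13))^8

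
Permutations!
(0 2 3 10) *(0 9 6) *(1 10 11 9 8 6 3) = (0 2 1 10 8 6)(3 11 9) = [2, 10, 1, 11, 4, 5, 0, 7, 6, 3, 8, 9]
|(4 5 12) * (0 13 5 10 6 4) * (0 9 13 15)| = |(0 15)(4 10 6)(5 12 9 13)| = 12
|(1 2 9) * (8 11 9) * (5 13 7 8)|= 8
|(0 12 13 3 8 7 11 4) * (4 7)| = 6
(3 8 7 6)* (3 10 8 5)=(3 5)(6 10 8 7)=[0, 1, 2, 5, 4, 3, 10, 6, 7, 9, 8]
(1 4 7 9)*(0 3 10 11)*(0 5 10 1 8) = (0 3 1 4 7 9 8)(5 10 11) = [3, 4, 2, 1, 7, 10, 6, 9, 0, 8, 11, 5]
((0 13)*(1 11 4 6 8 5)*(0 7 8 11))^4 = (0 5 7)(1 8 13)(4 6 11)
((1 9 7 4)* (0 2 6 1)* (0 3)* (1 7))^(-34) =((0 2 6 7 4 3)(1 9))^(-34) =(9)(0 6 4)(2 7 3)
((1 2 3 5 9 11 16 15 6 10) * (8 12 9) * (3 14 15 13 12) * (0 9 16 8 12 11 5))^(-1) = (0 3 8 11 13 16 12 5 9)(1 10 6 15 14 2)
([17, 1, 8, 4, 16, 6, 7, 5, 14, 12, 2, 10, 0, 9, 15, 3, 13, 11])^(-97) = [17, 1, 8, 4, 16, 7, 5, 6, 14, 12, 2, 10, 0, 9, 15, 3, 13, 11]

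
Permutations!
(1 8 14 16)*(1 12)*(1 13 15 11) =(1 8 14 16 12 13 15 11) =[0, 8, 2, 3, 4, 5, 6, 7, 14, 9, 10, 1, 13, 15, 16, 11, 12]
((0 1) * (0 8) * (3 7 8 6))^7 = (0 1 6 3 7 8)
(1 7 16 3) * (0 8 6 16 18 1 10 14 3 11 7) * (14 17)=(0 8 6 16 11 7 18 1)(3 10 17 14)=[8, 0, 2, 10, 4, 5, 16, 18, 6, 9, 17, 7, 12, 13, 3, 15, 11, 14, 1]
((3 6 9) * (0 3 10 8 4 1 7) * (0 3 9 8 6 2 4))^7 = ((0 9 10 6 8)(1 7 3 2 4))^7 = (0 10 8 9 6)(1 3 4 7 2)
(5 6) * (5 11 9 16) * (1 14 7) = (1 14 7)(5 6 11 9 16) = [0, 14, 2, 3, 4, 6, 11, 1, 8, 16, 10, 9, 12, 13, 7, 15, 5]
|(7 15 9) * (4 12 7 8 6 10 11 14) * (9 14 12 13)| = 11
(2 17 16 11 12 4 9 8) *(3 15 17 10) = (2 10 3 15 17 16 11 12 4 9 8) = [0, 1, 10, 15, 9, 5, 6, 7, 2, 8, 3, 12, 4, 13, 14, 17, 11, 16]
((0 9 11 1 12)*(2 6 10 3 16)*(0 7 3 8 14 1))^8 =((0 9 11)(1 12 7 3 16 2 6 10 8 14))^8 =(0 11 9)(1 8 6 16 7)(2 3 12 14 10)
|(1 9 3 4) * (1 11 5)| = |(1 9 3 4 11 5)| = 6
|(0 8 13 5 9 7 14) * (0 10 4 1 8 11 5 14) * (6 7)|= 6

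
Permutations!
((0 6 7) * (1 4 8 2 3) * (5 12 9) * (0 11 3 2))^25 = ((0 6 7 11 3 1 4 8)(5 12 9))^25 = (0 6 7 11 3 1 4 8)(5 12 9)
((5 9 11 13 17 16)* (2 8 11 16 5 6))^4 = ((2 8 11 13 17 5 9 16 6))^4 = (2 17 6 13 16 11 9 8 5)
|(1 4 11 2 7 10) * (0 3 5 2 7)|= |(0 3 5 2)(1 4 11 7 10)|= 20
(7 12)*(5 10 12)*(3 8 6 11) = (3 8 6 11)(5 10 12 7) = [0, 1, 2, 8, 4, 10, 11, 5, 6, 9, 12, 3, 7]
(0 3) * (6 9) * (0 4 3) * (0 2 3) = (0 2 3 4)(6 9) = [2, 1, 3, 4, 0, 5, 9, 7, 8, 6]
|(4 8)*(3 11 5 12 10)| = 10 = |(3 11 5 12 10)(4 8)|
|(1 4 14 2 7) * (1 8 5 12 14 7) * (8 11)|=9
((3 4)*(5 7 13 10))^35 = ((3 4)(5 7 13 10))^35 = (3 4)(5 10 13 7)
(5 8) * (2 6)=[0, 1, 6, 3, 4, 8, 2, 7, 5]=(2 6)(5 8)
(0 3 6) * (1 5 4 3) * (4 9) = (0 1 5 9 4 3 6) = [1, 5, 2, 6, 3, 9, 0, 7, 8, 4]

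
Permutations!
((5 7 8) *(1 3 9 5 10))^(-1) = (1 10 8 7 5 9 3)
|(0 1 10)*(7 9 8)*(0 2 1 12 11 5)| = 12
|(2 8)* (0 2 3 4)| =5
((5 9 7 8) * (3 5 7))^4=(3 5 9)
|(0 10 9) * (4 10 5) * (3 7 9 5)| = |(0 3 7 9)(4 10 5)| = 12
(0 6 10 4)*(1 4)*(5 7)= (0 6 10 1 4)(5 7)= [6, 4, 2, 3, 0, 7, 10, 5, 8, 9, 1]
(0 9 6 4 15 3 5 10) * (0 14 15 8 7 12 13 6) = (0 9)(3 5 10 14 15)(4 8 7 12 13 6) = [9, 1, 2, 5, 8, 10, 4, 12, 7, 0, 14, 11, 13, 6, 15, 3]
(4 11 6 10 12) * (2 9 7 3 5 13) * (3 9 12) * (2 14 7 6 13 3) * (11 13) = (2 12 4 13 14 7 9 6 10)(3 5) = [0, 1, 12, 5, 13, 3, 10, 9, 8, 6, 2, 11, 4, 14, 7]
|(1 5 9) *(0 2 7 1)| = |(0 2 7 1 5 9)| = 6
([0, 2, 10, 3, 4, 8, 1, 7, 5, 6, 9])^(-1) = [0, 6, 1, 3, 4, 8, 9, 7, 5, 10, 2]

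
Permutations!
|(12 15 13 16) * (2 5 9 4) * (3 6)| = 4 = |(2 5 9 4)(3 6)(12 15 13 16)|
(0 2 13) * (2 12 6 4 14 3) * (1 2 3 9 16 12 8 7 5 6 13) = (0 8 7 5 6 4 14 9 16 12 13)(1 2) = [8, 2, 1, 3, 14, 6, 4, 5, 7, 16, 10, 11, 13, 0, 9, 15, 12]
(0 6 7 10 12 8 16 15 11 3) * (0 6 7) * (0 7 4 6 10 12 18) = [4, 1, 2, 10, 6, 5, 7, 12, 16, 9, 18, 3, 8, 13, 14, 11, 15, 17, 0] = (0 4 6 7 12 8 16 15 11 3 10 18)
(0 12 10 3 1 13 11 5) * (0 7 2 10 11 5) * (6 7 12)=(0 6 7 2 10 3 1 13 5 12 11)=[6, 13, 10, 1, 4, 12, 7, 2, 8, 9, 3, 0, 11, 5]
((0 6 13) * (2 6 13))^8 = (13)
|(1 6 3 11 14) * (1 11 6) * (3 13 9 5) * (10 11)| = 15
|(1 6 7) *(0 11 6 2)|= |(0 11 6 7 1 2)|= 6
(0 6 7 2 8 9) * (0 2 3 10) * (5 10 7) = (0 6 5 10)(2 8 9)(3 7) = [6, 1, 8, 7, 4, 10, 5, 3, 9, 2, 0]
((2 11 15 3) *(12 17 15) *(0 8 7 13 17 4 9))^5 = (0 15 4 13 11 8 3 9 17 12 7 2)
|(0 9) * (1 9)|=|(0 1 9)|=3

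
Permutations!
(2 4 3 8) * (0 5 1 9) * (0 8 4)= (0 5 1 9 8 2)(3 4)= [5, 9, 0, 4, 3, 1, 6, 7, 2, 8]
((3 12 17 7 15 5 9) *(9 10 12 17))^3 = ((3 17 7 15 5 10 12 9))^3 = (3 15 12 17 5 9 7 10)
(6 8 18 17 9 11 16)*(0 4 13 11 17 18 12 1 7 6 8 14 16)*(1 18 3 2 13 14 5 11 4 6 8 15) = (0 6 5 11)(1 7 8 12 18 3 2 13 4 14 16 15)(9 17) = [6, 7, 13, 2, 14, 11, 5, 8, 12, 17, 10, 0, 18, 4, 16, 1, 15, 9, 3]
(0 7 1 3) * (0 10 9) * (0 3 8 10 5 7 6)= (0 6)(1 8 10 9 3 5 7)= [6, 8, 2, 5, 4, 7, 0, 1, 10, 3, 9]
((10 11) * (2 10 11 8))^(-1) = (11)(2 8 10)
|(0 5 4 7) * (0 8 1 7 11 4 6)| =6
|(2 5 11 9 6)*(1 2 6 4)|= 6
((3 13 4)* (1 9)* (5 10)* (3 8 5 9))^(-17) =(1 9 10 5 8 4 13 3) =((1 3 13 4 8 5 10 9))^(-17)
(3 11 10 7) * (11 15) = (3 15 11 10 7) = [0, 1, 2, 15, 4, 5, 6, 3, 8, 9, 7, 10, 12, 13, 14, 11]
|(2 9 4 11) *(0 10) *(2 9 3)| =6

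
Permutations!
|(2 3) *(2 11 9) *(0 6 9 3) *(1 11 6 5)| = 8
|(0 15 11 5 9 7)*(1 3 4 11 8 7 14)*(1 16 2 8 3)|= |(0 15 3 4 11 5 9 14 16 2 8 7)|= 12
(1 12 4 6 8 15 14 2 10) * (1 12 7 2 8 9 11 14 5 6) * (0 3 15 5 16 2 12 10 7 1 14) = [3, 1, 7, 15, 14, 6, 9, 12, 5, 11, 10, 0, 4, 13, 8, 16, 2] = (0 3 15 16 2 7 12 4 14 8 5 6 9 11)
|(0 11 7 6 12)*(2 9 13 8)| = |(0 11 7 6 12)(2 9 13 8)| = 20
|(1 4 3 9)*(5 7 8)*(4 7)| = |(1 7 8 5 4 3 9)| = 7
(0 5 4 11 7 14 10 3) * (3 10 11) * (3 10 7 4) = (0 5 3)(4 10 7 14 11) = [5, 1, 2, 0, 10, 3, 6, 14, 8, 9, 7, 4, 12, 13, 11]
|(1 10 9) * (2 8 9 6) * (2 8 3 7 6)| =|(1 10 2 3 7 6 8 9)| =8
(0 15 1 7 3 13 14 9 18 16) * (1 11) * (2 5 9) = (0 15 11 1 7 3 13 14 2 5 9 18 16) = [15, 7, 5, 13, 4, 9, 6, 3, 8, 18, 10, 1, 12, 14, 2, 11, 0, 17, 16]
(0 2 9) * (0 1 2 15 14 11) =[15, 2, 9, 3, 4, 5, 6, 7, 8, 1, 10, 0, 12, 13, 11, 14] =(0 15 14 11)(1 2 9)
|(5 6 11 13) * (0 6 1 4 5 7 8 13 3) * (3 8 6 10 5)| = |(0 10 5 1 4 3)(6 11 8 13 7)| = 30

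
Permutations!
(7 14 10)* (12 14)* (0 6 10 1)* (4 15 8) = (0 6 10 7 12 14 1)(4 15 8) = [6, 0, 2, 3, 15, 5, 10, 12, 4, 9, 7, 11, 14, 13, 1, 8]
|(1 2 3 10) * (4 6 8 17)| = |(1 2 3 10)(4 6 8 17)| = 4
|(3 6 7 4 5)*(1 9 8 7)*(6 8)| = |(1 9 6)(3 8 7 4 5)| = 15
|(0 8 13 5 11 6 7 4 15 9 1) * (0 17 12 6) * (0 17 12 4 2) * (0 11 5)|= 30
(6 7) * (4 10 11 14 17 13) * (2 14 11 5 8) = [0, 1, 14, 3, 10, 8, 7, 6, 2, 9, 5, 11, 12, 4, 17, 15, 16, 13] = (2 14 17 13 4 10 5 8)(6 7)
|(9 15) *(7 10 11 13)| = 4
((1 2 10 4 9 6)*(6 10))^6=(10)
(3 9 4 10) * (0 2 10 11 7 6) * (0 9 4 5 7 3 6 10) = (0 2)(3 4 11)(5 7 10 6 9) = [2, 1, 0, 4, 11, 7, 9, 10, 8, 5, 6, 3]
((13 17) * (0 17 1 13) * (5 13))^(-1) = ((0 17)(1 5 13))^(-1) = (0 17)(1 13 5)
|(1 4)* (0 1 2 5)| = |(0 1 4 2 5)| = 5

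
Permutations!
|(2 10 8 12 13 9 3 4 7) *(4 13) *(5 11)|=|(2 10 8 12 4 7)(3 13 9)(5 11)|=6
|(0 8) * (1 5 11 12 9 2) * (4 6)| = 6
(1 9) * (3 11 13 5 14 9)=(1 3 11 13 5 14 9)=[0, 3, 2, 11, 4, 14, 6, 7, 8, 1, 10, 13, 12, 5, 9]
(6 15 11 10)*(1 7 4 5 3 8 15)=(1 7 4 5 3 8 15 11 10 6)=[0, 7, 2, 8, 5, 3, 1, 4, 15, 9, 6, 10, 12, 13, 14, 11]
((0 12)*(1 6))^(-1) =((0 12)(1 6))^(-1) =(0 12)(1 6)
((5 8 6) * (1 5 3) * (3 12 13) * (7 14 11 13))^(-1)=((1 5 8 6 12 7 14 11 13 3))^(-1)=(1 3 13 11 14 7 12 6 8 5)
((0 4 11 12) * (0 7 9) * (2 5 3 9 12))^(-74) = ((0 4 11 2 5 3 9)(7 12))^(-74) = (12)(0 2 9 11 3 4 5)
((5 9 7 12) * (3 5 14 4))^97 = (3 4 14 12 7 9 5)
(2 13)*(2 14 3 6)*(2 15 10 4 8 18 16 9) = (2 13 14 3 6 15 10 4 8 18 16 9) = [0, 1, 13, 6, 8, 5, 15, 7, 18, 2, 4, 11, 12, 14, 3, 10, 9, 17, 16]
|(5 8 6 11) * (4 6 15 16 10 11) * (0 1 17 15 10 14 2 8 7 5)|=10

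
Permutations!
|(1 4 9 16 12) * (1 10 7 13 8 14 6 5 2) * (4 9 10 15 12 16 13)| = 24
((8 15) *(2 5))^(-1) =((2 5)(8 15))^(-1) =(2 5)(8 15)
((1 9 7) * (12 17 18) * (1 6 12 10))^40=(18)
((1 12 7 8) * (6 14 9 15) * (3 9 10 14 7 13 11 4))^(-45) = ((1 12 13 11 4 3 9 15 6 7 8)(10 14))^(-45) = (1 8 7 6 15 9 3 4 11 13 12)(10 14)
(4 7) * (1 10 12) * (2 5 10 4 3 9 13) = (1 4 7 3 9 13 2 5 10 12) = [0, 4, 5, 9, 7, 10, 6, 3, 8, 13, 12, 11, 1, 2]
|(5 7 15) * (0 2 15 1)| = 6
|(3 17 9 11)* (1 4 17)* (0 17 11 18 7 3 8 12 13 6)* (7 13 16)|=24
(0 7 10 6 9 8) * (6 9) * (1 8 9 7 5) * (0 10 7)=(0 5 1 8 10)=[5, 8, 2, 3, 4, 1, 6, 7, 10, 9, 0]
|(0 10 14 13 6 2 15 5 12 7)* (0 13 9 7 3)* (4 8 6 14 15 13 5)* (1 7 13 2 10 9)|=|(0 9 13 14 1 7 5 12 3)(4 8 6 10 15)|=45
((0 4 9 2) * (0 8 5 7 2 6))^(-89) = ((0 4 9 6)(2 8 5 7))^(-89) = (0 6 9 4)(2 7 5 8)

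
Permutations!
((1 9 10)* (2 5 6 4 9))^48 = (1 10 9 4 6 5 2)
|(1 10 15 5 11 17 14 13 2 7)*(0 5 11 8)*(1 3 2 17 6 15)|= 6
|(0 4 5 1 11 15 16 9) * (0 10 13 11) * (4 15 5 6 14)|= |(0 15 16 9 10 13 11 5 1)(4 6 14)|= 9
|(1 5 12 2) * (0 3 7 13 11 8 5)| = |(0 3 7 13 11 8 5 12 2 1)| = 10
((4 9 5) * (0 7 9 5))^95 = (0 9 7)(4 5)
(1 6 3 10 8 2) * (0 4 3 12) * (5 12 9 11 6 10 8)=(0 4 3 8 2 1 10 5 12)(6 9 11)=[4, 10, 1, 8, 3, 12, 9, 7, 2, 11, 5, 6, 0]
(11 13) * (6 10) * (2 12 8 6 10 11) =(2 12 8 6 11 13) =[0, 1, 12, 3, 4, 5, 11, 7, 6, 9, 10, 13, 8, 2]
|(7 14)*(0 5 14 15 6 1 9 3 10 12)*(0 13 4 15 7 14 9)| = 11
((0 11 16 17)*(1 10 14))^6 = (0 16)(11 17)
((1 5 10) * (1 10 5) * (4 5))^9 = (10)(4 5)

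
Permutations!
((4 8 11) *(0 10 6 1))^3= ((0 10 6 1)(4 8 11))^3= (11)(0 1 6 10)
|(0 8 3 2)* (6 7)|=|(0 8 3 2)(6 7)|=4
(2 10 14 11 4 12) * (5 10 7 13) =(2 7 13 5 10 14 11 4 12) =[0, 1, 7, 3, 12, 10, 6, 13, 8, 9, 14, 4, 2, 5, 11]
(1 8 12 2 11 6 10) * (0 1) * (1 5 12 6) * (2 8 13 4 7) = (0 5 12 8 6 10)(1 13 4 7 2 11) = [5, 13, 11, 3, 7, 12, 10, 2, 6, 9, 0, 1, 8, 4]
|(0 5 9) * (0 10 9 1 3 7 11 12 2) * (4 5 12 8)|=|(0 12 2)(1 3 7 11 8 4 5)(9 10)|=42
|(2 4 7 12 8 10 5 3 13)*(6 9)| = |(2 4 7 12 8 10 5 3 13)(6 9)| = 18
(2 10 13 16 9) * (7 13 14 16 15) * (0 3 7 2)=[3, 1, 10, 7, 4, 5, 6, 13, 8, 0, 14, 11, 12, 15, 16, 2, 9]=(0 3 7 13 15 2 10 14 16 9)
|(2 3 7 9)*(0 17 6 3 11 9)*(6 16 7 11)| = 20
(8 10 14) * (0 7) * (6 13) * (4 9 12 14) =(0 7)(4 9 12 14 8 10)(6 13) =[7, 1, 2, 3, 9, 5, 13, 0, 10, 12, 4, 11, 14, 6, 8]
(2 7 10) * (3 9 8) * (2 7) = (3 9 8)(7 10) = [0, 1, 2, 9, 4, 5, 6, 10, 3, 8, 7]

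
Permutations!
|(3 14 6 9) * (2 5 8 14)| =|(2 5 8 14 6 9 3)| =7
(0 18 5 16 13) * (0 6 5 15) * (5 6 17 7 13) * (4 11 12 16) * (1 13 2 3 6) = (0 18 15)(1 13 17 7 2 3 6)(4 11 12 16 5) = [18, 13, 3, 6, 11, 4, 1, 2, 8, 9, 10, 12, 16, 17, 14, 0, 5, 7, 15]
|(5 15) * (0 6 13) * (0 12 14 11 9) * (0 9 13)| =4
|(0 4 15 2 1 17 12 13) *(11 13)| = 9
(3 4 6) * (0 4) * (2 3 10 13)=(0 4 6 10 13 2 3)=[4, 1, 3, 0, 6, 5, 10, 7, 8, 9, 13, 11, 12, 2]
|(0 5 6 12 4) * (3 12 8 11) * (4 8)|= 4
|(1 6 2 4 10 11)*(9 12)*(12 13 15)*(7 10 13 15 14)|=|(1 6 2 4 13 14 7 10 11)(9 15 12)|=9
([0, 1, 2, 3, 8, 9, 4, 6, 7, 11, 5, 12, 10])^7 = [0, 1, 2, 3, 6, 11, 7, 8, 4, 12, 9, 10, 5]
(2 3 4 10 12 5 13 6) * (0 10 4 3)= (0 10 12 5 13 6 2)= [10, 1, 0, 3, 4, 13, 2, 7, 8, 9, 12, 11, 5, 6]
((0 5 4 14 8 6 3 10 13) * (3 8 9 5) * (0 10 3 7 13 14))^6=(0 5 14 13)(4 9 10 7)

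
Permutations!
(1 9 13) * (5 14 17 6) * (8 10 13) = (1 9 8 10 13)(5 14 17 6) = [0, 9, 2, 3, 4, 14, 5, 7, 10, 8, 13, 11, 12, 1, 17, 15, 16, 6]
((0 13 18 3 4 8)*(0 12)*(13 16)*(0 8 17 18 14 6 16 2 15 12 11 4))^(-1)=(0 3 18 17 4 11 8 12 15 2)(6 14 13 16)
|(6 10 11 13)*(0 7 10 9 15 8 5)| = |(0 7 10 11 13 6 9 15 8 5)| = 10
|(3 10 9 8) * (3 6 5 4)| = 7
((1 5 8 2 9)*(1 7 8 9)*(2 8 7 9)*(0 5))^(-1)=((9)(0 5 2 1))^(-1)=(9)(0 1 2 5)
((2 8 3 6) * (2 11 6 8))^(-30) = ((3 8)(6 11))^(-30) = (11)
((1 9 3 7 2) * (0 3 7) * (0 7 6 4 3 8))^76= (1 2 7 3 4 6 9)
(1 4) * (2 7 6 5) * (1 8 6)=(1 4 8 6 5 2 7)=[0, 4, 7, 3, 8, 2, 5, 1, 6]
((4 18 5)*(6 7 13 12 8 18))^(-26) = ((4 6 7 13 12 8 18 5))^(-26) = (4 18 12 7)(5 8 13 6)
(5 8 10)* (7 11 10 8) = [0, 1, 2, 3, 4, 7, 6, 11, 8, 9, 5, 10] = (5 7 11 10)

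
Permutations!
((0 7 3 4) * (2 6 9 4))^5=((0 7 3 2 6 9 4))^5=(0 9 2 7 4 6 3)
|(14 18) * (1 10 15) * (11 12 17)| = 6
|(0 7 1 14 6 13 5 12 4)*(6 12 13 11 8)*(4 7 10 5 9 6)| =|(0 10 5 13 9 6 11 8 4)(1 14 12 7)| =36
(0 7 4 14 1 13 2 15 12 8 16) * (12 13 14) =(0 7 4 12 8 16)(1 14)(2 15 13) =[7, 14, 15, 3, 12, 5, 6, 4, 16, 9, 10, 11, 8, 2, 1, 13, 0]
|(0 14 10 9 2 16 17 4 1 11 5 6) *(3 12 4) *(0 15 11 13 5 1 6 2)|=12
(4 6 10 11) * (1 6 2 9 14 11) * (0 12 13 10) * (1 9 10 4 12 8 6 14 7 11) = (0 8 6)(1 14)(2 10 9 7 11 12 13 4) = [8, 14, 10, 3, 2, 5, 0, 11, 6, 7, 9, 12, 13, 4, 1]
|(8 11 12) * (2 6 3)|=3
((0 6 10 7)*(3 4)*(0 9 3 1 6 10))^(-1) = (0 6 1 4 3 9 7 10)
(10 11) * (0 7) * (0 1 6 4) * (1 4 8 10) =(0 7 4)(1 6 8 10 11) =[7, 6, 2, 3, 0, 5, 8, 4, 10, 9, 11, 1]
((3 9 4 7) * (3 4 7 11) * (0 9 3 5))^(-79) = (0 5 11 4 7 9) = ((0 9 7 4 11 5))^(-79)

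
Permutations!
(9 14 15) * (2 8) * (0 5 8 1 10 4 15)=(0 5 8 2 1 10 4 15 9 14)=[5, 10, 1, 3, 15, 8, 6, 7, 2, 14, 4, 11, 12, 13, 0, 9]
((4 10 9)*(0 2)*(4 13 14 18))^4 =(4 14 9)(10 18 13)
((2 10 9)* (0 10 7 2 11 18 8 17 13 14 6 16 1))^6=(0 17)(1 8)(6 11)(9 14)(10 13)(16 18)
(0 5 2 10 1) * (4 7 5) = [4, 0, 10, 3, 7, 2, 6, 5, 8, 9, 1] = (0 4 7 5 2 10 1)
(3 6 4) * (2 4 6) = (6)(2 4 3) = [0, 1, 4, 2, 3, 5, 6]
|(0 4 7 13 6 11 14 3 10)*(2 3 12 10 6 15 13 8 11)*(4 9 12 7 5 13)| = |(0 9 12 10)(2 3 6)(4 5 13 15)(7 8 11 14)| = 12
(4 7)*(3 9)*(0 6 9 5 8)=(0 6 9 3 5 8)(4 7)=[6, 1, 2, 5, 7, 8, 9, 4, 0, 3]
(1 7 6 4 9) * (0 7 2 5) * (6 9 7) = (0 6 4 7 9 1 2 5) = [6, 2, 5, 3, 7, 0, 4, 9, 8, 1]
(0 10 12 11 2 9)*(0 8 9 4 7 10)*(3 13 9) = (2 4 7 10 12 11)(3 13 9 8) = [0, 1, 4, 13, 7, 5, 6, 10, 3, 8, 12, 2, 11, 9]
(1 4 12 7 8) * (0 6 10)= (0 6 10)(1 4 12 7 8)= [6, 4, 2, 3, 12, 5, 10, 8, 1, 9, 0, 11, 7]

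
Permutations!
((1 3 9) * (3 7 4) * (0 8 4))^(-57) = ((0 8 4 3 9 1 7))^(-57) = (0 7 1 9 3 4 8)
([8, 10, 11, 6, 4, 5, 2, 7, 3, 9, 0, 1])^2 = (0 3 2 1)(6 11 10 8)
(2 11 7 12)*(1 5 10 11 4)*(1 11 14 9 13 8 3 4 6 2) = (1 5 10 14 9 13 8 3 4 11 7 12)(2 6) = [0, 5, 6, 4, 11, 10, 2, 12, 3, 13, 14, 7, 1, 8, 9]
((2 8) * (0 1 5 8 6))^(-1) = ((0 1 5 8 2 6))^(-1) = (0 6 2 8 5 1)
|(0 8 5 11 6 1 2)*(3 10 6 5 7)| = 8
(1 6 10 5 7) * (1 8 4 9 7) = (1 6 10 5)(4 9 7 8) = [0, 6, 2, 3, 9, 1, 10, 8, 4, 7, 5]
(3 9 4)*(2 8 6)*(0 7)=(0 7)(2 8 6)(3 9 4)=[7, 1, 8, 9, 3, 5, 2, 0, 6, 4]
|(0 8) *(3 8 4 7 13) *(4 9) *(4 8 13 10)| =6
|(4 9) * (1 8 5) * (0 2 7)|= 6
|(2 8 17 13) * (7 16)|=4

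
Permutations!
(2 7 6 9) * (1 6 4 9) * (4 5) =(1 6)(2 7 5 4 9) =[0, 6, 7, 3, 9, 4, 1, 5, 8, 2]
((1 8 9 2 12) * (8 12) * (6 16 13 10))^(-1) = (1 12)(2 9 8)(6 10 13 16) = ((1 12)(2 8 9)(6 16 13 10))^(-1)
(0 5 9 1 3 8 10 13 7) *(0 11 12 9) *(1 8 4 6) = (0 5)(1 3 4 6)(7 11 12 9 8 10 13) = [5, 3, 2, 4, 6, 0, 1, 11, 10, 8, 13, 12, 9, 7]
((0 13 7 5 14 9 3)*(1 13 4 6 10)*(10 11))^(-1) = ((0 4 6 11 10 1 13 7 5 14 9 3))^(-1) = (0 3 9 14 5 7 13 1 10 11 6 4)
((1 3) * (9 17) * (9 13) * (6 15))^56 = (9 13 17)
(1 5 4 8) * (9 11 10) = [0, 5, 2, 3, 8, 4, 6, 7, 1, 11, 9, 10] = (1 5 4 8)(9 11 10)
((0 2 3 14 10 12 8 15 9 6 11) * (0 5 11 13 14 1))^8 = ((0 2 3 1)(5 11)(6 13 14 10 12 8 15 9))^8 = (15)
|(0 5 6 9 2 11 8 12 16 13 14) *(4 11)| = 12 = |(0 5 6 9 2 4 11 8 12 16 13 14)|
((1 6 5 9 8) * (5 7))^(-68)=((1 6 7 5 9 8))^(-68)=(1 9 7)(5 6 8)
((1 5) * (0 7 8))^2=(0 8 7)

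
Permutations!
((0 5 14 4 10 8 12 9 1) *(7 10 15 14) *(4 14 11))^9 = (15)(0 5 7 10 8 12 9 1)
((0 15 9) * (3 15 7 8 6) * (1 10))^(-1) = ((0 7 8 6 3 15 9)(1 10))^(-1) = (0 9 15 3 6 8 7)(1 10)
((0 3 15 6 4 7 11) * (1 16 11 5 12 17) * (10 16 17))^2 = (17)(0 15 4 5 10 11 3 6 7 12 16)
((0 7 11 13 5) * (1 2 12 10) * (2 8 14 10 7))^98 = ((0 2 12 7 11 13 5)(1 8 14 10))^98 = (1 14)(8 10)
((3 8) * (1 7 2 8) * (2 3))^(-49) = (1 3 7)(2 8) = ((1 7 3)(2 8))^(-49)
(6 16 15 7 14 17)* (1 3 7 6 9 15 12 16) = (1 3 7 14 17 9 15 6)(12 16) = [0, 3, 2, 7, 4, 5, 1, 14, 8, 15, 10, 11, 16, 13, 17, 6, 12, 9]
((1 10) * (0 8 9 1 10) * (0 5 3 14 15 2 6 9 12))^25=((0 8 12)(1 5 3 14 15 2 6 9))^25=(0 8 12)(1 5 3 14 15 2 6 9)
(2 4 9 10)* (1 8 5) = (1 8 5)(2 4 9 10) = [0, 8, 4, 3, 9, 1, 6, 7, 5, 10, 2]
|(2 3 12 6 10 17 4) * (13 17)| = |(2 3 12 6 10 13 17 4)| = 8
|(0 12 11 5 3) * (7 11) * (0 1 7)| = 10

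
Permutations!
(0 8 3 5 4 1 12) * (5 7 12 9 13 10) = [8, 9, 2, 7, 1, 4, 6, 12, 3, 13, 5, 11, 0, 10] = (0 8 3 7 12)(1 9 13 10 5 4)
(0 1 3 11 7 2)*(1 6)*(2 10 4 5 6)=(0 2)(1 3 11 7 10 4 5 6)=[2, 3, 0, 11, 5, 6, 1, 10, 8, 9, 4, 7]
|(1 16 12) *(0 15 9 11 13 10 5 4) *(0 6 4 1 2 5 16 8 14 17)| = 14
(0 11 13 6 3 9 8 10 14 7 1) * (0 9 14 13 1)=(0 11 1 9 8 10 13 6 3 14 7)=[11, 9, 2, 14, 4, 5, 3, 0, 10, 8, 13, 1, 12, 6, 7]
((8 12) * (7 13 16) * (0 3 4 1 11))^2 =(0 4 11 3 1)(7 16 13)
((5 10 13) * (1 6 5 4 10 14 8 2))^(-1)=((1 6 5 14 8 2)(4 10 13))^(-1)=(1 2 8 14 5 6)(4 13 10)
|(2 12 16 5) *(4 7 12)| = 6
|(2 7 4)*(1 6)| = 6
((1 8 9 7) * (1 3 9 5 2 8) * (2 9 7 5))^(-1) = ((2 8)(3 7)(5 9))^(-1) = (2 8)(3 7)(5 9)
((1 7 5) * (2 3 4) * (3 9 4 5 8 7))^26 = ((1 3 5)(2 9 4)(7 8))^26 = (1 5 3)(2 4 9)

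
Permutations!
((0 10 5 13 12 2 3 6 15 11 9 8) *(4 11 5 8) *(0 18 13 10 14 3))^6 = (0 10)(2 5)(3 18)(6 13)(8 14)(12 15)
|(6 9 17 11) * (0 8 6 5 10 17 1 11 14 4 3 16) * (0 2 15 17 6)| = |(0 8)(1 11 5 10 6 9)(2 15 17 14 4 3 16)| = 42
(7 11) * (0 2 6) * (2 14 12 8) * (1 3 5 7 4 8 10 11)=[14, 3, 6, 5, 8, 7, 0, 1, 2, 9, 11, 4, 10, 13, 12]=(0 14 12 10 11 4 8 2 6)(1 3 5 7)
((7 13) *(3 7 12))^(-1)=(3 12 13 7)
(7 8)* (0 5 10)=(0 5 10)(7 8)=[5, 1, 2, 3, 4, 10, 6, 8, 7, 9, 0]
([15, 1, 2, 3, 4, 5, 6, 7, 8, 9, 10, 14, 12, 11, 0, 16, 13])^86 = (0 16 11)(13 14 15)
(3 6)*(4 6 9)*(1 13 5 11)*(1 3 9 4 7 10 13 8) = (1 8)(3 4 6 9 7 10 13 5 11) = [0, 8, 2, 4, 6, 11, 9, 10, 1, 7, 13, 3, 12, 5]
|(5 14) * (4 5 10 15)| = 5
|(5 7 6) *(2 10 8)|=3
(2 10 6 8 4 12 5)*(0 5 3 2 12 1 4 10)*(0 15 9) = (0 5 12 3 2 15 9)(1 4)(6 8 10) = [5, 4, 15, 2, 1, 12, 8, 7, 10, 0, 6, 11, 3, 13, 14, 9]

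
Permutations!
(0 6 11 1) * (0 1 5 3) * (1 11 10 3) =(0 6 10 3)(1 11 5) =[6, 11, 2, 0, 4, 1, 10, 7, 8, 9, 3, 5]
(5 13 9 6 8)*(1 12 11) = (1 12 11)(5 13 9 6 8) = [0, 12, 2, 3, 4, 13, 8, 7, 5, 6, 10, 1, 11, 9]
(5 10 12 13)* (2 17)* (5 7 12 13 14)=(2 17)(5 10 13 7 12 14)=[0, 1, 17, 3, 4, 10, 6, 12, 8, 9, 13, 11, 14, 7, 5, 15, 16, 2]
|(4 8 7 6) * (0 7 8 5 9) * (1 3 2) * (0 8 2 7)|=|(1 3 7 6 4 5 9 8 2)|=9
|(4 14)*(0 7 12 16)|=|(0 7 12 16)(4 14)|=4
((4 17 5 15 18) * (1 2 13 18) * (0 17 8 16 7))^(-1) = (0 7 16 8 4 18 13 2 1 15 5 17) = ((0 17 5 15 1 2 13 18 4 8 16 7))^(-1)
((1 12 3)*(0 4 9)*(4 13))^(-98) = ((0 13 4 9)(1 12 3))^(-98) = (0 4)(1 12 3)(9 13)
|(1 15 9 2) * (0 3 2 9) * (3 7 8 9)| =8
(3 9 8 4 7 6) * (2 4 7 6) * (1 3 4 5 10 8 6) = [0, 3, 5, 9, 1, 10, 4, 2, 7, 6, 8] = (1 3 9 6 4)(2 5 10 8 7)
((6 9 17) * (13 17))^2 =((6 9 13 17))^2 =(6 13)(9 17)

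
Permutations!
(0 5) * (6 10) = (0 5)(6 10) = [5, 1, 2, 3, 4, 0, 10, 7, 8, 9, 6]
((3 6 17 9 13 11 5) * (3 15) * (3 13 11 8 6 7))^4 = (5 6)(8 11)(9 13)(15 17) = ((3 7)(5 15 13 8 6 17 9 11))^4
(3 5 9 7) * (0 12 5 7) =[12, 1, 2, 7, 4, 9, 6, 3, 8, 0, 10, 11, 5] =(0 12 5 9)(3 7)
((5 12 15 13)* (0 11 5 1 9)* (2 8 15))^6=(0 15 5 1 2)(8 11 13 12 9)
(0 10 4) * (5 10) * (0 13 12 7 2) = (0 5 10 4 13 12 7 2) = [5, 1, 0, 3, 13, 10, 6, 2, 8, 9, 4, 11, 7, 12]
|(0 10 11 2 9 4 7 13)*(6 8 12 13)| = |(0 10 11 2 9 4 7 6 8 12 13)| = 11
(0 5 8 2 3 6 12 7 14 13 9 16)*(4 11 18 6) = (0 5 8 2 3 4 11 18 6 12 7 14 13 9 16) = [5, 1, 3, 4, 11, 8, 12, 14, 2, 16, 10, 18, 7, 9, 13, 15, 0, 17, 6]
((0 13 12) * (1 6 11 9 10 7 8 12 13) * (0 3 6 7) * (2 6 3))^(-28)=(13)(0 7 12 6 9)(1 8 2 11 10)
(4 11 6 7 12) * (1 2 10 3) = (1 2 10 3)(4 11 6 7 12) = [0, 2, 10, 1, 11, 5, 7, 12, 8, 9, 3, 6, 4]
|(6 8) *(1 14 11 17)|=4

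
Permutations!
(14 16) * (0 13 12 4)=(0 13 12 4)(14 16)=[13, 1, 2, 3, 0, 5, 6, 7, 8, 9, 10, 11, 4, 12, 16, 15, 14]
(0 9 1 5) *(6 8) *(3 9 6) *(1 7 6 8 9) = [8, 5, 2, 1, 4, 0, 9, 6, 3, 7] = (0 8 3 1 5)(6 9 7)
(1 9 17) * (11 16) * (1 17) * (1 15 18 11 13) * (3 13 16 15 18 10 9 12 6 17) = (1 12 6 17 3 13)(9 18 11 15 10) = [0, 12, 2, 13, 4, 5, 17, 7, 8, 18, 9, 15, 6, 1, 14, 10, 16, 3, 11]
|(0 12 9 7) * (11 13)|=4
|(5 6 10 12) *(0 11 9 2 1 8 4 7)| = 8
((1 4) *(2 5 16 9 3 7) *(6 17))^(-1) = (1 4)(2 7 3 9 16 5)(6 17)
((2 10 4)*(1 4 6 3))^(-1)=(1 3 6 10 2 4)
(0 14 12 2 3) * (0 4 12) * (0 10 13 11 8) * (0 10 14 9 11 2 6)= [9, 1, 3, 4, 12, 5, 0, 7, 10, 11, 13, 8, 6, 2, 14]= (14)(0 9 11 8 10 13 2 3 4 12 6)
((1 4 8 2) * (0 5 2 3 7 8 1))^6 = (8)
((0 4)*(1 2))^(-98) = (4)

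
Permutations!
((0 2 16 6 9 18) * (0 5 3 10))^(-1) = (0 10 3 5 18 9 6 16 2)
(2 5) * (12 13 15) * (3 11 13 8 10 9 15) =(2 5)(3 11 13)(8 10 9 15 12) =[0, 1, 5, 11, 4, 2, 6, 7, 10, 15, 9, 13, 8, 3, 14, 12]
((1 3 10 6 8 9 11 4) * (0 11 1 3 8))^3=((0 11 4 3 10 6)(1 8 9))^3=(0 3)(4 6)(10 11)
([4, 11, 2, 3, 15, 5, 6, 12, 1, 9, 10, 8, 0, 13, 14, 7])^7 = (0 15 12 4 7)(1 11 8)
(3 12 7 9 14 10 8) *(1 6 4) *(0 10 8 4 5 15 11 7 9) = (0 10 4 1 6 5 15 11 7)(3 12 9 14 8) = [10, 6, 2, 12, 1, 15, 5, 0, 3, 14, 4, 7, 9, 13, 8, 11]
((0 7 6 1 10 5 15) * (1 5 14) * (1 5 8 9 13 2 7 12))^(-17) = ((0 12 1 10 14 5 15)(2 7 6 8 9 13))^(-17) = (0 14 12 5 1 15 10)(2 7 6 8 9 13)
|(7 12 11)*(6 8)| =|(6 8)(7 12 11)| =6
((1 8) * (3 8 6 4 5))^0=((1 6 4 5 3 8))^0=(8)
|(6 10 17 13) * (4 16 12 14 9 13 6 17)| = |(4 16 12 14 9 13 17 6 10)| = 9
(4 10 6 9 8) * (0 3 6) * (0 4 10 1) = [3, 0, 2, 6, 1, 5, 9, 7, 10, 8, 4] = (0 3 6 9 8 10 4 1)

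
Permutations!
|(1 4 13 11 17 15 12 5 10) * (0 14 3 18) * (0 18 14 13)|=10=|(18)(0 13 11 17 15 12 5 10 1 4)(3 14)|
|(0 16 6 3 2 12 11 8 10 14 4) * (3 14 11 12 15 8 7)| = 35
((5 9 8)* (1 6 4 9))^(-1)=(1 5 8 9 4 6)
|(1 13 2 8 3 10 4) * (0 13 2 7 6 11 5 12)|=|(0 13 7 6 11 5 12)(1 2 8 3 10 4)|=42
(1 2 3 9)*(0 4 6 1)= (0 4 6 1 2 3 9)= [4, 2, 3, 9, 6, 5, 1, 7, 8, 0]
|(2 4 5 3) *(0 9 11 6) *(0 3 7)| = |(0 9 11 6 3 2 4 5 7)| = 9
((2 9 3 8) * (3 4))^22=((2 9 4 3 8))^22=(2 4 8 9 3)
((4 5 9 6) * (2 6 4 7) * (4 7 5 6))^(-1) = (2 7 9 5 6 4)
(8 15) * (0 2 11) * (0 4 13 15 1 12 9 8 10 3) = (0 2 11 4 13 15 10 3)(1 12 9 8) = [2, 12, 11, 0, 13, 5, 6, 7, 1, 8, 3, 4, 9, 15, 14, 10]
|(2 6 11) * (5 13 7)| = |(2 6 11)(5 13 7)| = 3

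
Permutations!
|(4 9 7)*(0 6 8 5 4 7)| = 6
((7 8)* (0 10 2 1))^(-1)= ((0 10 2 1)(7 8))^(-1)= (0 1 2 10)(7 8)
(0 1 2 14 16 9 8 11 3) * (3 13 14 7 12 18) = [1, 2, 7, 0, 4, 5, 6, 12, 11, 8, 10, 13, 18, 14, 16, 15, 9, 17, 3] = (0 1 2 7 12 18 3)(8 11 13 14 16 9)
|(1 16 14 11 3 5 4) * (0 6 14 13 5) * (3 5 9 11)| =|(0 6 14 3)(1 16 13 9 11 5 4)| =28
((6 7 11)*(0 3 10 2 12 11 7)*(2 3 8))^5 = (0 6 11 12 2 8)(3 10)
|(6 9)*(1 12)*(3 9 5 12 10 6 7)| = 15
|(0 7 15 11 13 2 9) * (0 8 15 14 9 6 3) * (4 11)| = |(0 7 14 9 8 15 4 11 13 2 6 3)| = 12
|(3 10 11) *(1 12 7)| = 3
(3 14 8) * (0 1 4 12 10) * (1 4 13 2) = [4, 13, 1, 14, 12, 5, 6, 7, 3, 9, 0, 11, 10, 2, 8] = (0 4 12 10)(1 13 2)(3 14 8)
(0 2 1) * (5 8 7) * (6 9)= (0 2 1)(5 8 7)(6 9)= [2, 0, 1, 3, 4, 8, 9, 5, 7, 6]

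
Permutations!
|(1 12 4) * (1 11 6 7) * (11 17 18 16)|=9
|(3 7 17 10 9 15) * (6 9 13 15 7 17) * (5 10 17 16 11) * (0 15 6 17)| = |(0 15 3 16 11 5 10 13 6 9 7 17)| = 12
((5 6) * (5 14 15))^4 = ((5 6 14 15))^4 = (15)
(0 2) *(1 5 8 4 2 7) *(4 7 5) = (0 5 8 7 1 4 2) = [5, 4, 0, 3, 2, 8, 6, 1, 7]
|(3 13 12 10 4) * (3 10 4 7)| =|(3 13 12 4 10 7)| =6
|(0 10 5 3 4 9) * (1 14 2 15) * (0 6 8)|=|(0 10 5 3 4 9 6 8)(1 14 2 15)|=8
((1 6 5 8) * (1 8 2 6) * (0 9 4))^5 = (0 4 9)(2 5 6)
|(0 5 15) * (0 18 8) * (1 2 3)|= 15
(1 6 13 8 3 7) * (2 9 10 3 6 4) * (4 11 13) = (1 11 13 8 6 4 2 9 10 3 7) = [0, 11, 9, 7, 2, 5, 4, 1, 6, 10, 3, 13, 12, 8]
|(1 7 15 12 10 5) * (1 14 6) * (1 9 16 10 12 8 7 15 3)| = 30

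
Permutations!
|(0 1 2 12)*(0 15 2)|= 6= |(0 1)(2 12 15)|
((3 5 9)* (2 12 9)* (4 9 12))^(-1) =(12)(2 5 3 9 4)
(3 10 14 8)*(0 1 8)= (0 1 8 3 10 14)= [1, 8, 2, 10, 4, 5, 6, 7, 3, 9, 14, 11, 12, 13, 0]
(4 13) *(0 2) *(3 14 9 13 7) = (0 2)(3 14 9 13 4 7) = [2, 1, 0, 14, 7, 5, 6, 3, 8, 13, 10, 11, 12, 4, 9]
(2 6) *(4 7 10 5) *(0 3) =(0 3)(2 6)(4 7 10 5) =[3, 1, 6, 0, 7, 4, 2, 10, 8, 9, 5]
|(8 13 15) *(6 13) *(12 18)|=4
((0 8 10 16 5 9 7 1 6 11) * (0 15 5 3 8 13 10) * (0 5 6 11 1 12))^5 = (0 8)(1 11 15 6)(3 12)(5 13)(7 16)(9 10)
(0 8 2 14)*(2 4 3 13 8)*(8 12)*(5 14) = (0 2 5 14)(3 13 12 8 4) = [2, 1, 5, 13, 3, 14, 6, 7, 4, 9, 10, 11, 8, 12, 0]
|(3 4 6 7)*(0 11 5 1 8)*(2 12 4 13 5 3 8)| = |(0 11 3 13 5 1 2 12 4 6 7 8)| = 12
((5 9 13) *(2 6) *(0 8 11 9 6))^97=(0 8 11 9 13 5 6 2)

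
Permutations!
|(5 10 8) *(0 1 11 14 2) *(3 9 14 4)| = |(0 1 11 4 3 9 14 2)(5 10 8)| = 24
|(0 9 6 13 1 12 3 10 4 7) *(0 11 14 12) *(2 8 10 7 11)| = |(0 9 6 13 1)(2 8 10 4 11 14 12 3 7)| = 45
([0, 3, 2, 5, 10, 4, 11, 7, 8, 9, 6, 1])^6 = [0, 11, 2, 1, 5, 3, 10, 7, 8, 9, 4, 6]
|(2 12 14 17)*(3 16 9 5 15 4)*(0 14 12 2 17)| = |(17)(0 14)(3 16 9 5 15 4)| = 6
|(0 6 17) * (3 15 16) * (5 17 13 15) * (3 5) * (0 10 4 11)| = |(0 6 13 15 16 5 17 10 4 11)| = 10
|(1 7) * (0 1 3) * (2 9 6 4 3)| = |(0 1 7 2 9 6 4 3)| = 8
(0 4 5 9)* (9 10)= (0 4 5 10 9)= [4, 1, 2, 3, 5, 10, 6, 7, 8, 0, 9]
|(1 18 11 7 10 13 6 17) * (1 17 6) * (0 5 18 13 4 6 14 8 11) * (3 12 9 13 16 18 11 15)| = |(0 5 11 7 10 4 6 14 8 15 3 12 9 13 1 16 18)| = 17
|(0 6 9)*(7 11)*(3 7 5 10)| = 15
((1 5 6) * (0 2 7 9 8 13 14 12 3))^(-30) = (0 14 9)(2 12 8)(3 13 7)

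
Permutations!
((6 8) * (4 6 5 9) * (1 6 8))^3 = ((1 6)(4 8 5 9))^3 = (1 6)(4 9 5 8)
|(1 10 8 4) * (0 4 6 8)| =4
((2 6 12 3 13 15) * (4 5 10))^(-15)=(2 3)(6 13)(12 15)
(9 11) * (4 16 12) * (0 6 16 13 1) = [6, 0, 2, 3, 13, 5, 16, 7, 8, 11, 10, 9, 4, 1, 14, 15, 12] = (0 6 16 12 4 13 1)(9 11)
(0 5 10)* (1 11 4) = [5, 11, 2, 3, 1, 10, 6, 7, 8, 9, 0, 4] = (0 5 10)(1 11 4)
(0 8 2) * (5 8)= (0 5 8 2)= [5, 1, 0, 3, 4, 8, 6, 7, 2]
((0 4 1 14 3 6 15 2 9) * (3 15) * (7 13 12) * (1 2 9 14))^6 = ((0 4 2 14 15 9)(3 6)(7 13 12))^6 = (15)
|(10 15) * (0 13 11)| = 6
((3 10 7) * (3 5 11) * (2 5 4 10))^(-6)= ((2 5 11 3)(4 10 7))^(-6)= (2 11)(3 5)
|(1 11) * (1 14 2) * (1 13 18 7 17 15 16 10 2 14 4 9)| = |(1 11 4 9)(2 13 18 7 17 15 16 10)| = 8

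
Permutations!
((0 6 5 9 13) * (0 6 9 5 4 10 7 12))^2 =((0 9 13 6 4 10 7 12))^2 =(0 13 4 7)(6 10 12 9)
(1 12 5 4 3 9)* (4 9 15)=(1 12 5 9)(3 15 4)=[0, 12, 2, 15, 3, 9, 6, 7, 8, 1, 10, 11, 5, 13, 14, 4]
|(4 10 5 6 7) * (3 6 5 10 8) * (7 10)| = |(3 6 10 7 4 8)| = 6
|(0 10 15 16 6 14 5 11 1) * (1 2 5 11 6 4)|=|(0 10 15 16 4 1)(2 5 6 14 11)|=30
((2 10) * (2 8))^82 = ((2 10 8))^82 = (2 10 8)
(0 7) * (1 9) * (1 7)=(0 1 9 7)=[1, 9, 2, 3, 4, 5, 6, 0, 8, 7]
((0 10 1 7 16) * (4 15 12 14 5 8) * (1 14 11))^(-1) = (0 16 7 1 11 12 15 4 8 5 14 10)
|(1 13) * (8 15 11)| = |(1 13)(8 15 11)| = 6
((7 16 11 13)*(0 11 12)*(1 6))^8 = ((0 11 13 7 16 12)(1 6))^8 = (0 13 16)(7 12 11)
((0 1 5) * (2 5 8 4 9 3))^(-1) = (0 5 2 3 9 4 8 1) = ((0 1 8 4 9 3 2 5))^(-1)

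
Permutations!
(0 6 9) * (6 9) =(0 9) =[9, 1, 2, 3, 4, 5, 6, 7, 8, 0]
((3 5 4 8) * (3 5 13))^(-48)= ((3 13)(4 8 5))^(-48)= (13)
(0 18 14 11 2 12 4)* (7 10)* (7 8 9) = [18, 1, 12, 3, 0, 5, 6, 10, 9, 7, 8, 2, 4, 13, 11, 15, 16, 17, 14] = (0 18 14 11 2 12 4)(7 10 8 9)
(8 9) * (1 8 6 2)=(1 8 9 6 2)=[0, 8, 1, 3, 4, 5, 2, 7, 9, 6]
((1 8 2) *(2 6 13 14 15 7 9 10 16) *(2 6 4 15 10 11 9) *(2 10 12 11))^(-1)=(1 2 9 11 12 14 13 6 16 10 7 15 4 8)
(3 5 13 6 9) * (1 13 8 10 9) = (1 13 6)(3 5 8 10 9) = [0, 13, 2, 5, 4, 8, 1, 7, 10, 3, 9, 11, 12, 6]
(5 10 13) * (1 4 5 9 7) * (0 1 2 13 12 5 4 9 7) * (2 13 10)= [1, 9, 10, 3, 4, 2, 6, 13, 8, 0, 12, 11, 5, 7]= (0 1 9)(2 10 12 5)(7 13)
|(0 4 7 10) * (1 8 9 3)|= 4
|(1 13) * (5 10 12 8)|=|(1 13)(5 10 12 8)|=4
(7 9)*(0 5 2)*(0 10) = (0 5 2 10)(7 9) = [5, 1, 10, 3, 4, 2, 6, 9, 8, 7, 0]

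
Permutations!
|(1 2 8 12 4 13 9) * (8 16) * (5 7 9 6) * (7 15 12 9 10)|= 30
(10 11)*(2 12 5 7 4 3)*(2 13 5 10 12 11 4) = (2 11 12 10 4 3 13 5 7) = [0, 1, 11, 13, 3, 7, 6, 2, 8, 9, 4, 12, 10, 5]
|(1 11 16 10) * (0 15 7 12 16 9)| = 9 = |(0 15 7 12 16 10 1 11 9)|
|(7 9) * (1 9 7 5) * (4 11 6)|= 3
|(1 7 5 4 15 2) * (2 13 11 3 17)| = 10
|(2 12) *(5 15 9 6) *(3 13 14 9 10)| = |(2 12)(3 13 14 9 6 5 15 10)| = 8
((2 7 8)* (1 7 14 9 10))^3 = ((1 7 8 2 14 9 10))^3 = (1 2 10 8 9 7 14)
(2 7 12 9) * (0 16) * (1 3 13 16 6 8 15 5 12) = [6, 3, 7, 13, 4, 12, 8, 1, 15, 2, 10, 11, 9, 16, 14, 5, 0] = (0 6 8 15 5 12 9 2 7 1 3 13 16)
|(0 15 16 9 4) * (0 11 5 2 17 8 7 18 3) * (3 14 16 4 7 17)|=70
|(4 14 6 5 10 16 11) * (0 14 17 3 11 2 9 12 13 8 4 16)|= |(0 14 6 5 10)(2 9 12 13 8 4 17 3 11 16)|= 10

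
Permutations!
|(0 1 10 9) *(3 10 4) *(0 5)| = |(0 1 4 3 10 9 5)| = 7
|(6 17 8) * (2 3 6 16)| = 6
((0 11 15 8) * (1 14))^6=((0 11 15 8)(1 14))^6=(0 15)(8 11)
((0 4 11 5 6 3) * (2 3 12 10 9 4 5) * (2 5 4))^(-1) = ((0 4 11 5 6 12 10 9 2 3))^(-1) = (0 3 2 9 10 12 6 5 11 4)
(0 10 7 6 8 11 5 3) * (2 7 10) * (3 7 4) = (0 2 4 3)(5 7 6 8 11) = [2, 1, 4, 0, 3, 7, 8, 6, 11, 9, 10, 5]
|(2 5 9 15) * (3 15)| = 5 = |(2 5 9 3 15)|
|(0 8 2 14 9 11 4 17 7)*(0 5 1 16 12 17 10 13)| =18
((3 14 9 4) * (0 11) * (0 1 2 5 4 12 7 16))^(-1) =((0 11 1 2 5 4 3 14 9 12 7 16))^(-1) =(0 16 7 12 9 14 3 4 5 2 1 11)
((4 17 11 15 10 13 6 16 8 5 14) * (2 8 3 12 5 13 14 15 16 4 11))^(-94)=(2 13 4)(3 5 10 11)(6 17 8)(12 15 14 16)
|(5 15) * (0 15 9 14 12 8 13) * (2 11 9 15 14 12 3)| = |(0 14 3 2 11 9 12 8 13)(5 15)| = 18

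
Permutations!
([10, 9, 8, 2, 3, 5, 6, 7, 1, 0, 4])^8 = (10)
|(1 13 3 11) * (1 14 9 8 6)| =|(1 13 3 11 14 9 8 6)| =8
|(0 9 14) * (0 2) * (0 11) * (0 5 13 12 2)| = 15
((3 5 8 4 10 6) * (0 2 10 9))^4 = ((0 2 10 6 3 5 8 4 9))^4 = (0 3 9 6 4 10 8 2 5)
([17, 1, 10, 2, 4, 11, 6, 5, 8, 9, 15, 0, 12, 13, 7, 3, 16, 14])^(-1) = (0 11 5 7 14 17)(2 3 15 10)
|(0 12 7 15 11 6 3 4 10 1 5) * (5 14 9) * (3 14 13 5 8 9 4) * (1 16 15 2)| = |(0 12 7 2 1 13 5)(4 10 16 15 11 6 14)(8 9)| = 14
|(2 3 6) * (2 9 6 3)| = |(6 9)| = 2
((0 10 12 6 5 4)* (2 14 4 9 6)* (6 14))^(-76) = (0 5 10 9 12 14 2 4 6)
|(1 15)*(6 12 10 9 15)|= |(1 6 12 10 9 15)|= 6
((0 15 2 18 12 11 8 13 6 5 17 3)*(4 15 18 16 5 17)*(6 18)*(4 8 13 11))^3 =(0 3 17 6)(2 8 18 15 5 13 4 16 11 12)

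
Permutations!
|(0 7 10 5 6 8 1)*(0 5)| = 12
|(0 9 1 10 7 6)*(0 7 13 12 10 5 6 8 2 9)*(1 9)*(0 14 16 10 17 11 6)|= 14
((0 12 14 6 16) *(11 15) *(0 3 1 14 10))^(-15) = (16)(11 15)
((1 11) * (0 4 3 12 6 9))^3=((0 4 3 12 6 9)(1 11))^3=(0 12)(1 11)(3 9)(4 6)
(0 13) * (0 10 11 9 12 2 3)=(0 13 10 11 9 12 2 3)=[13, 1, 3, 0, 4, 5, 6, 7, 8, 12, 11, 9, 2, 10]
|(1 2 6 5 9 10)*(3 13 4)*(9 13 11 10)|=9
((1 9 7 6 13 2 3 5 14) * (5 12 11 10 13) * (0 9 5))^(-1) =((0 9 7 6)(1 5 14)(2 3 12 11 10 13))^(-1) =(0 6 7 9)(1 14 5)(2 13 10 11 12 3)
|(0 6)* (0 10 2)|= 4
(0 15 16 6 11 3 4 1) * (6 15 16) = (0 16 15 6 11 3 4 1) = [16, 0, 2, 4, 1, 5, 11, 7, 8, 9, 10, 3, 12, 13, 14, 6, 15]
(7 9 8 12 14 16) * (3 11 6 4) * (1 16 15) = [0, 16, 2, 11, 3, 5, 4, 9, 12, 8, 10, 6, 14, 13, 15, 1, 7] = (1 16 7 9 8 12 14 15)(3 11 6 4)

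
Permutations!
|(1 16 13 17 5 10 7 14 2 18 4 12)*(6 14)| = |(1 16 13 17 5 10 7 6 14 2 18 4 12)| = 13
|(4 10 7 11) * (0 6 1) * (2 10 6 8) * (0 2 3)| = 21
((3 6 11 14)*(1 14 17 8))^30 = (1 3 11 8 14 6 17)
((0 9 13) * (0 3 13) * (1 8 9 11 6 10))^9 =((0 11 6 10 1 8 9)(3 13))^9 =(0 6 1 9 11 10 8)(3 13)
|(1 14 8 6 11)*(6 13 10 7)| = 8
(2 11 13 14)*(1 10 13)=(1 10 13 14 2 11)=[0, 10, 11, 3, 4, 5, 6, 7, 8, 9, 13, 1, 12, 14, 2]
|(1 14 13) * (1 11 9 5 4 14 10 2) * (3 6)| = |(1 10 2)(3 6)(4 14 13 11 9 5)| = 6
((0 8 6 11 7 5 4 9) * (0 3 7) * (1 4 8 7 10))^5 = (0 11 6 8 5 7)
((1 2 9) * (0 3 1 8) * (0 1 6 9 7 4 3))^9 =(1 2 7 4 3 6 9 8)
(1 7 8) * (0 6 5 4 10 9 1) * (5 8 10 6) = [5, 7, 2, 3, 6, 4, 8, 10, 0, 1, 9] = (0 5 4 6 8)(1 7 10 9)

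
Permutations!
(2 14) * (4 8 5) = [0, 1, 14, 3, 8, 4, 6, 7, 5, 9, 10, 11, 12, 13, 2] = (2 14)(4 8 5)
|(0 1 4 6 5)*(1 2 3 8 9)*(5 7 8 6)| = 10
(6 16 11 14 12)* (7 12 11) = (6 16 7 12)(11 14) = [0, 1, 2, 3, 4, 5, 16, 12, 8, 9, 10, 14, 6, 13, 11, 15, 7]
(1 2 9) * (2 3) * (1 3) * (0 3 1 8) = (0 3 2 9 1 8) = [3, 8, 9, 2, 4, 5, 6, 7, 0, 1]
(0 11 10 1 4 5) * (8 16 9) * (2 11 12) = (0 12 2 11 10 1 4 5)(8 16 9) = [12, 4, 11, 3, 5, 0, 6, 7, 16, 8, 1, 10, 2, 13, 14, 15, 9]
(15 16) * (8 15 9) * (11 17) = (8 15 16 9)(11 17) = [0, 1, 2, 3, 4, 5, 6, 7, 15, 8, 10, 17, 12, 13, 14, 16, 9, 11]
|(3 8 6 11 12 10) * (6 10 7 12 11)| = 6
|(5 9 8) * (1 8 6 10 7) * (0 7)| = 8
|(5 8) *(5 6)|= 3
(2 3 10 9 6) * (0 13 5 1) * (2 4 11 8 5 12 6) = (0 13 12 6 4 11 8 5 1)(2 3 10 9) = [13, 0, 3, 10, 11, 1, 4, 7, 5, 2, 9, 8, 6, 12]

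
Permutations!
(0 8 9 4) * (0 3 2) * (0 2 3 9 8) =(4 9) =[0, 1, 2, 3, 9, 5, 6, 7, 8, 4]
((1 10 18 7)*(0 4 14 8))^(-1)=((0 4 14 8)(1 10 18 7))^(-1)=(0 8 14 4)(1 7 18 10)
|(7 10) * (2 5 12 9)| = 4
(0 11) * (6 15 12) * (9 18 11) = (0 9 18 11)(6 15 12) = [9, 1, 2, 3, 4, 5, 15, 7, 8, 18, 10, 0, 6, 13, 14, 12, 16, 17, 11]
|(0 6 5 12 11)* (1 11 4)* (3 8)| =14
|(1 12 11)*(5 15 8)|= 3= |(1 12 11)(5 15 8)|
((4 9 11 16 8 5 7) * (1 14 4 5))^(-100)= ((1 14 4 9 11 16 8)(5 7))^(-100)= (1 16 9 14 8 11 4)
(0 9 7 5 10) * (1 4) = (0 9 7 5 10)(1 4) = [9, 4, 2, 3, 1, 10, 6, 5, 8, 7, 0]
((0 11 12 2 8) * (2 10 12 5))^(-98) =((0 11 5 2 8)(10 12))^(-98) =(12)(0 5 8 11 2)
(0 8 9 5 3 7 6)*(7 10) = (0 8 9 5 3 10 7 6) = [8, 1, 2, 10, 4, 3, 0, 6, 9, 5, 7]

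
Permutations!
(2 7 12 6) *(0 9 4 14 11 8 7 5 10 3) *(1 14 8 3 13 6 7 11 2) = (0 9 4 8 11 3)(1 14 2 5 10 13 6)(7 12) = [9, 14, 5, 0, 8, 10, 1, 12, 11, 4, 13, 3, 7, 6, 2]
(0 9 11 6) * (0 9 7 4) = (0 7 4)(6 9 11) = [7, 1, 2, 3, 0, 5, 9, 4, 8, 11, 10, 6]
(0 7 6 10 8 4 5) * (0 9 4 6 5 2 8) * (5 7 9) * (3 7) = [9, 1, 8, 7, 2, 5, 10, 3, 6, 4, 0] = (0 9 4 2 8 6 10)(3 7)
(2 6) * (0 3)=(0 3)(2 6)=[3, 1, 6, 0, 4, 5, 2]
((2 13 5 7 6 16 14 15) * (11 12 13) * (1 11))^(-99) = (16)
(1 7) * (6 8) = (1 7)(6 8) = [0, 7, 2, 3, 4, 5, 8, 1, 6]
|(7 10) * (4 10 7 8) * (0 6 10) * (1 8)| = 6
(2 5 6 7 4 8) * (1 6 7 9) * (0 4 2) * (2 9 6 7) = [4, 7, 5, 3, 8, 2, 6, 9, 0, 1] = (0 4 8)(1 7 9)(2 5)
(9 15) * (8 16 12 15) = (8 16 12 15 9) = [0, 1, 2, 3, 4, 5, 6, 7, 16, 8, 10, 11, 15, 13, 14, 9, 12]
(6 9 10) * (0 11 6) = (0 11 6 9 10) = [11, 1, 2, 3, 4, 5, 9, 7, 8, 10, 0, 6]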